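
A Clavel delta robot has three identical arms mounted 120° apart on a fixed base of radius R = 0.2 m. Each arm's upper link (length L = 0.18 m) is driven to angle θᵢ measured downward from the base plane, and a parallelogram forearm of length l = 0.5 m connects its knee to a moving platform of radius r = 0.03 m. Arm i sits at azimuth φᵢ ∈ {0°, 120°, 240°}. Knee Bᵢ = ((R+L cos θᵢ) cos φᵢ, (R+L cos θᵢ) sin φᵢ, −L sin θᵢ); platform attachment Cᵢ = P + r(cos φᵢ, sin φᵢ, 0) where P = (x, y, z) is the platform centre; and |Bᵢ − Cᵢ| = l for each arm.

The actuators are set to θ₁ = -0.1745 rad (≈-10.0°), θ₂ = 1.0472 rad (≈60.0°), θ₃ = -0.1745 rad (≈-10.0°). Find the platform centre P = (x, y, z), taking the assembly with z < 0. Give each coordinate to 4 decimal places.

(0.0965, -0.1671, -0.3677)

centre 1 = (0.3473·cos0.0°, 0.3473·sin0.0°, 0.0313) = (0.3473, 0.0000, 0.0313)
centre 2 = (0.2600·cos120.0°, 0.2600·sin120.0°, -0.1559) = (-0.1300, 0.2252, -0.1559)
centre 3 = (0.3473·cos240.0°, 0.3473·sin240.0°, 0.0313) = (-0.1736, -0.3007, 0.0313)
subtract pairs → two planes through P
[-0.9545 0.4503 -0.3743]·P = -0.0297;  [-1.0418 -0.6015 0.0000]·P = 0.0000
det = 1.0433;  x = 0.0171+-0.2158z,  y = -0.0296+0.3737z
quadratic in z: (1.1862)z²+(0.0578)z+(-0.1391)=0, √Δ=0.8146 → z ∈ {-0.3677, 0.3190}; z = -0.3677 (taking z<0)
x = 0.0965, y = -0.1671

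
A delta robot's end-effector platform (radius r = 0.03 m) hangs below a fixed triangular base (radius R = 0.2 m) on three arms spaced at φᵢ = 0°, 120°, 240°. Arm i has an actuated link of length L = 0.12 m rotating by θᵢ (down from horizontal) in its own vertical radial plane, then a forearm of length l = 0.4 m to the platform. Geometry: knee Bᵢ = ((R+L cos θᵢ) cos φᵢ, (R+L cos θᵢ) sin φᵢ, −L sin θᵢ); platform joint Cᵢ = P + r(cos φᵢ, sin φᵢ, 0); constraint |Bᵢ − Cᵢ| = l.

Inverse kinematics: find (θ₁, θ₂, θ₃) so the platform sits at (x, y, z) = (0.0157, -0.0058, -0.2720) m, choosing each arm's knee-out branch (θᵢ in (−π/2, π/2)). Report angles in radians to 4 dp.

arm 1 (φ=0.0°): x'=0.0157, y'=-0.0058
  A=0.1543, B=-0.2720, C=(l²−L²−A²−y'²−z²)/(2L)=0.1991
  γ=atan2(-0.2720,0.1543)=-1.0548;  ψ=arccos(0.6365)=0.8808;  θ1=γ+ψ≈-0.1740
arm 2 (φ=120.0°): x'=-0.0129, y'=-0.0107
  A cos θ + B sin θ = C:  0.1829·cos θ + -0.2720·sin θ = 0.1586
  γ=atan2(-0.2720,0.1829)=-0.9789;  ψ=arccos(0.4838)=1.0658;  θ2=γ+ψ≈0.0869
φ3=240.0° → target in arm frame (-0.0028, 0.0165)
  A cos θ + B sin θ = C:  0.1728·cos θ + -0.2720·sin θ = 0.1728
  γ=atan2(-0.2720,0.1728)=-1.0048;  ψ=arccos(0.5362)=1.0048;  θ3=γ+ψ≈0.0001

θ₁ = -0.1740, θ₂ = 0.0869, θ₃ = 0.0001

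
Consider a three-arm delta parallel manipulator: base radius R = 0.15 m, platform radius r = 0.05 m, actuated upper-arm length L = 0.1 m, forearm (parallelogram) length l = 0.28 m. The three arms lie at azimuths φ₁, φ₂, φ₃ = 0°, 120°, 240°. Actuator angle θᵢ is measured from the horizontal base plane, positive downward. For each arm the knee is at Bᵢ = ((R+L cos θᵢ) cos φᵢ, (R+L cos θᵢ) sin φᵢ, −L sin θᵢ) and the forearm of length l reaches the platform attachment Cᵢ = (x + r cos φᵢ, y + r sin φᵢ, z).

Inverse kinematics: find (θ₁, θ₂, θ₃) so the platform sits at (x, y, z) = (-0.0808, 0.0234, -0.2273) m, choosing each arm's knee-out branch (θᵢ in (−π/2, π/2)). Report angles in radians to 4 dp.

φ1=0.0° → target in arm frame (-0.0808, 0.0234)
  A=0.1808, B=-0.2273, C=(l²−L²−A²−y'²−z²)/(2L)=-0.0825
  γ=atan2(-0.2273,0.1808)=-0.8989;  ψ=arccos(-0.2841)=1.8588;  θ1=γ+ψ≈0.9600
φ2=120.0° → target in arm frame (0.0607, 0.0583)
  A=0.0393, B=-0.2273, C=(l²−L²−A²−y'²−z²)/(2L)=0.0590
  γ=atan2(-0.2273,0.0393)=-1.3994;  ψ=arccos(0.2556)=1.3123;  θ2=γ+ψ≈-0.0871
arm 3 (φ=240.0°): x'=0.0201, y'=-0.0817
  e−x'=0.0799;  (l²−L²−(e−x')²−y'²−z²)/2L = 0.0184
  θ3 = atan2(B,A) + arccos(C/0.2409) = 0.2613

θ₁ = 0.9600, θ₂ = -0.0871, θ₃ = 0.2613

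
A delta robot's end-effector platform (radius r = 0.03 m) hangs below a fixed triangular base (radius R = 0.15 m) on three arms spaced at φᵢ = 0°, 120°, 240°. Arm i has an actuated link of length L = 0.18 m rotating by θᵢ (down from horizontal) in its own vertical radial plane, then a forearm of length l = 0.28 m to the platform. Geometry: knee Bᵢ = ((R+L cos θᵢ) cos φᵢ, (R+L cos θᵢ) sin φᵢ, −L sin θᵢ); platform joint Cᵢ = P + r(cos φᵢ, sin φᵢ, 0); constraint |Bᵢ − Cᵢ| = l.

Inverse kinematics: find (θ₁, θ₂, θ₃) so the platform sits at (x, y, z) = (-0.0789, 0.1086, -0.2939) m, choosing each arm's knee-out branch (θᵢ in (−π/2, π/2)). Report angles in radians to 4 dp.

arm 1 (φ=0.0°): x'=-0.0789, y'=0.1086
  e−x'=0.1989;  (l²−L²−(e−x')²−y'²−z²)/2L = -0.2548
  γ=atan2(-0.2939,0.1989)=-0.9758;  ψ=arccos(-0.7180)=2.3718;  θ1=γ+ψ≈1.3959
φ2=120.0° → target in arm frame (0.1335, 0.0140)
  A=-0.0135, B=-0.2939, C=(l²−L²−A²−y'²−z²)/(2L)=-0.1132
  √(A²+B²)=0.2942;  θ2 = -1.6167+1.9658 ≈ 0.3491
φ3=240.0° → target in arm frame (-0.0546, -0.1226)
  e−x'=0.1746;  (l²−L²−(e−x')²−y'²−z²)/2L = -0.2386
  θ3 = atan2(B,A) + arccos(C/0.3419) = 1.3087

θ₁ = 1.3959, θ₂ = 0.3491, θ₃ = 1.3087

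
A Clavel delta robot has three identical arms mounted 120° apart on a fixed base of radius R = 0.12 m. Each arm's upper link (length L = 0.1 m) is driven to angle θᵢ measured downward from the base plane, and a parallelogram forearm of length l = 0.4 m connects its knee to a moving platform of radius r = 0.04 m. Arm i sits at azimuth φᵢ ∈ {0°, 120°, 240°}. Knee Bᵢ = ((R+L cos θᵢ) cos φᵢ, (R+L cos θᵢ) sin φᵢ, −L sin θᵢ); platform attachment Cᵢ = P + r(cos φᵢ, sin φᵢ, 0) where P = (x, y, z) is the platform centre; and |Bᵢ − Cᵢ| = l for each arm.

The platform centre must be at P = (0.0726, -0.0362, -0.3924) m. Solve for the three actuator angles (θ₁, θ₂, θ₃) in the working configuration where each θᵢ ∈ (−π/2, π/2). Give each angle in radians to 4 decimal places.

arm 1 (φ=0.0°): x'=0.0726, y'=-0.0362
  A cos θ + B sin θ = C:  0.0074·cos θ + -0.3924·sin θ = -0.0267
  θ1 = atan2(B,A) + arccos(C/0.3925) = 0.0870
arm 2 (φ=120.0°): x'=-0.0677, y'=-0.0448
  e−x'=0.1477;  (l²−L²−(e−x')²−y'²−z²)/2L = -0.1389
  √(A²+B²)=0.4193;  θ2 = -1.2109+1.9085 ≈ 0.6976
arm 3 (φ=240.0°): x'=-0.0049, y'=0.0810
  e−x'=0.0849;  (l²−L²−(e−x')²−y'²−z²)/2L = -0.0888
  γ=atan2(-0.3924,0.0849)=-1.3576;  ψ=arccos(-0.2211)=1.7937;  θ3=γ+ψ≈0.4361

θ₁ = 0.0870, θ₂ = 0.6976, θ₃ = 0.4361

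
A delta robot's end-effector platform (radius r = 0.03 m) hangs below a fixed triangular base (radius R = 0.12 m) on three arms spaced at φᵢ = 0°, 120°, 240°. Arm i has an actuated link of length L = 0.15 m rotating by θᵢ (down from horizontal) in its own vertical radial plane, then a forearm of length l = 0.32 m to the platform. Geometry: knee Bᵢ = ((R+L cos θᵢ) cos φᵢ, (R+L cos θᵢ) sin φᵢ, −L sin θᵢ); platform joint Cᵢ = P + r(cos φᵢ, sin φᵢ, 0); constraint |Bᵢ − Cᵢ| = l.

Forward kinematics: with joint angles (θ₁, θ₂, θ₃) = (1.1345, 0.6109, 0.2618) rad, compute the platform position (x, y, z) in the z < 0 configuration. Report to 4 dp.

(-0.1095, -0.0402, -0.3140)

φ1=0.0°: virtual centre (0.1534, 0.0000, -0.1359), radius l
S2 = (0.2129·cos120.0°, 0.2129·sin120.0°, -0.0860) = (-0.1064, 0.1844, -0.0860)
arm 3 at φ=240.0°: e+L cos θ3 = 0.2349;  S3 = (-0.1174, -0.2034, -0.0388)
|S₂|²−|S₁|² = 0.0107;  |S₃|²−|S₁|² = 0.0147
linear system: -0.5196x+0.3687y = 0.0107−0.0998z; -0.5417x+-0.4068y = 0.0147−0.1943z
Cramer: x(z) = -0.0238+0.2730z;  y(z) = -0.0044+0.1140z
quadratic in z: (1.0875)z²+(0.1742)z+(-0.0525)=0, √Δ=0.5087 → z ∈ {-0.3140, 0.1538}; z = -0.3140 (taking z<0)
x = -0.1095, y = -0.0402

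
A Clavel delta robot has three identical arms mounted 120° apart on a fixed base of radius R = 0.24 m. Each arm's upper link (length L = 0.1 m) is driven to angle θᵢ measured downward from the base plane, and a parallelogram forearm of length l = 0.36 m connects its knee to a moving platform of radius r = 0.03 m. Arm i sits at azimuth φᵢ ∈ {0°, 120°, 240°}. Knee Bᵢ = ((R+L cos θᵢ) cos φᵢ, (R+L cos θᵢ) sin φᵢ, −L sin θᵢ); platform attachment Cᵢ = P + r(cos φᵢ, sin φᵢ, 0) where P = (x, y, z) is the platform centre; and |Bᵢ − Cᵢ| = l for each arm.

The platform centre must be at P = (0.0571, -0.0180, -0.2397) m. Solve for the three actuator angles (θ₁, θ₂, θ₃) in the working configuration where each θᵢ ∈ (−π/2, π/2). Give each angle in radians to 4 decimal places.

θ₁ = -0.1746, θ₂ = 0.8730, θ₃ = 0.6111

arm 1 (φ=0.0°): x'=0.0571, y'=-0.0180
  A=0.1529, B=-0.2397, C=(l²−L²−A²−y'²−z²)/(2L)=0.1922
  γ=atan2(-0.2397,0.1529)=-1.0030;  ψ=arccos(0.6760)=0.8284;  θ1=γ+ψ≈-0.1746
φ2=120.0° → target in arm frame (-0.0441, -0.0405)
  e−x'=0.2541;  (l²−L²−(e−x')²−y'²−z²)/2L = -0.0204
  γ=atan2(-0.2397,0.2541)=-0.7562;  ψ=arccos(-0.0584)=1.6292;  θ2=γ+ψ≈0.8730
φ3=240.0° → target in arm frame (-0.0130, 0.0585)
  e−x'=0.2230;  (l²−L²−(e−x')²−y'²−z²)/2L = 0.0451
  γ=atan2(-0.2397,0.2230)=-0.8216;  ψ=arccos(0.1377)=1.4327;  θ3=γ+ψ≈0.6111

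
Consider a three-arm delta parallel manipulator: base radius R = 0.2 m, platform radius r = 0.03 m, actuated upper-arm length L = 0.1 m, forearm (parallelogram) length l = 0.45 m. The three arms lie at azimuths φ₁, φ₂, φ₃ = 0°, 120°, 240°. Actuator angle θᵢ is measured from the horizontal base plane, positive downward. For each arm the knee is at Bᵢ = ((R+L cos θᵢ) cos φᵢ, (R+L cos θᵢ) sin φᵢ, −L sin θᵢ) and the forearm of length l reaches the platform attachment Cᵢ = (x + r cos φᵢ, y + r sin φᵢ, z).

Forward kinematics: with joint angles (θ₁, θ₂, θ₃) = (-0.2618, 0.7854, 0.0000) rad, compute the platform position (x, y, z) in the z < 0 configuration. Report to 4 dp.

φ1=0.0°: virtual centre (0.2666, 0.0000, 0.0259), radius l
centre 2 = (0.2407·cos120.0°, 0.2407·sin120.0°, -0.0707) = (-0.1204, 0.2085, -0.0707)
φ3=240.0°: virtual centre (-0.1350, -0.2338, 0.0000), radius l
eliminate P² terms by subtracting sphere 1 from 2 and 3
plane₁₂: -0.7739x+0.4169y+-0.1932z = -0.0088
det = 0.6968;  x = 0.0052+-0.1606z,  y = -0.0114+0.1652z
into |P−centre ₁|² = l²: 1.0531z² + 0.0284z + -0.1334 = 0;  Δ = 0.5627;  z = -0.3696 or 0.3426 → z<0 root = -0.3696
x = 0.0646, y = -0.0725

(0.0646, -0.0725, -0.3696)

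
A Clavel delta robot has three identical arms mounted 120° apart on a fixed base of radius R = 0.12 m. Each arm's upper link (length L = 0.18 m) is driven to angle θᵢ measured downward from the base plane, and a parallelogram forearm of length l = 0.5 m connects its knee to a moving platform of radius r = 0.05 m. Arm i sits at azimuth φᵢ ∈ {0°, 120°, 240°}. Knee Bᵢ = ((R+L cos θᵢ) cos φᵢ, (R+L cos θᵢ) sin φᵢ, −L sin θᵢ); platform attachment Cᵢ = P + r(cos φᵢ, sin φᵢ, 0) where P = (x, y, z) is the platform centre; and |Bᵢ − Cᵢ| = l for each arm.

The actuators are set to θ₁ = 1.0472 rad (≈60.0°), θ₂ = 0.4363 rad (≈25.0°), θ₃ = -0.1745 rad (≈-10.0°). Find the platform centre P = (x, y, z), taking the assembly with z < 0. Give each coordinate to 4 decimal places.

O1 = (0.1600·cos0.0°, 0.1600·sin0.0°, -0.1559) = (0.1600, 0.0000, -0.1559)
φ2=120.0°: virtual centre (-0.1166, 0.2019, -0.0761), radius l
φ3=240.0°: virtual centre (-0.1236, -0.2141, 0.0313), radius l
subtract pairs → two planes through P
plane₁₂: -0.5531x+0.4038y+0.1596z = 0.0102
Cramer: x(z) = -0.0200+0.4711z;  y(z) = -0.0020+0.2499z
quadratic in z: (1.2844)z²+(0.1412)z+(-0.1933)=0, √Δ=1.0065 → z ∈ {-0.4468, 0.3369}; z = -0.4468 (taking z<0)
x = -0.2305, y = -0.1137

(-0.2305, -0.1137, -0.4468)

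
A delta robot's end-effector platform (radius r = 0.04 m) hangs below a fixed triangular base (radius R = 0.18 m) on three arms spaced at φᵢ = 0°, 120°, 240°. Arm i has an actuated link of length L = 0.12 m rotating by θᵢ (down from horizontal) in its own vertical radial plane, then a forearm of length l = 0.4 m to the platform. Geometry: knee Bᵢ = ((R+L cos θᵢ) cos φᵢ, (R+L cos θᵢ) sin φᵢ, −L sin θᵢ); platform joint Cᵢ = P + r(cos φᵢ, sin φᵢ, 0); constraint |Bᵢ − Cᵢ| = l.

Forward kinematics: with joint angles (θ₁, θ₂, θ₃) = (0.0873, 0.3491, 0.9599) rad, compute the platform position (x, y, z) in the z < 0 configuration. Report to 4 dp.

(0.0705, 0.0702, -0.3559)

φ1=0.0°: virtual centre (0.2595, 0.0000, -0.0105), radius l
centre 2 = (0.2528·cos120.0°, 0.2528·sin120.0°, -0.0410) = (-0.1264, 0.2189, -0.0410)
φ3=240.0°: virtual centre (-0.1044, -0.1809, -0.0983), radius l
subtract pairs → two planes through P
[-0.7718 0.4378 -0.0612]·P = -0.0019;  [-0.7279 -0.3617 -0.1757]·P = -0.0142
Cramer: x(z) = 0.0115-0.1656z;  y(z) = 0.0160-0.1523z
sphere 1 gives Az²+Bz+C=0 with A=1.0506, B=0.0982, C=-0.0981;  B²−4AC=0.4220;  roots -0.3559, 0.2624;  negative root z = -0.3559
x = 0.0705, y = 0.0702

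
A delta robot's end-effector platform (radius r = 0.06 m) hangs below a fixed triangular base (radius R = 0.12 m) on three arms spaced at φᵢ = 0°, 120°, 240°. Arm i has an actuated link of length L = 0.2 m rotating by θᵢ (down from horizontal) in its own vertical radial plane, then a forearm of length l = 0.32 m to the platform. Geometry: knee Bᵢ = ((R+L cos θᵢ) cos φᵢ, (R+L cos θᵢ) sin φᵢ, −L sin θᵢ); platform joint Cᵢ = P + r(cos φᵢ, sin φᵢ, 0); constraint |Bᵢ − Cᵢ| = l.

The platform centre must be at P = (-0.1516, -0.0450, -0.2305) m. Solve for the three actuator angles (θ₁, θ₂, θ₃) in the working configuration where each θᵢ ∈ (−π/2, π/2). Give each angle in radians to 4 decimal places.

arm 1 (φ=0.0°): x'=-0.1516, y'=-0.0450
  e−x'=0.2116;  (l²−L²−(e−x')²−y'²−z²)/2L = -0.0938
  γ=atan2(-0.2305,0.2116)=-0.8281;  ψ=arccos(-0.2999)=1.8753;  θ1=γ+ψ≈1.0472
rotate P by −φ2: (0.0368, 0.1538, -0.2305)
  e−x'=0.0232;  (l²−L²−(e−x')²−y'²−z²)/2L = -0.0373
  √(A²+B²)=0.2317;  θ2 = -1.4706+1.7325 ≈ 0.2619
arm 3 (φ=240.0°): x'=0.1148, y'=-0.1088
  e−x'=-0.0548;  (l²−L²−(e−x')²−y'²−z²)/2L = -0.0139
  √(A²+B²)=0.2369;  θ3 = -1.8041+1.6296 ≈ -0.1745

θ₁ = 1.0472, θ₂ = 0.2619, θ₃ = -0.1745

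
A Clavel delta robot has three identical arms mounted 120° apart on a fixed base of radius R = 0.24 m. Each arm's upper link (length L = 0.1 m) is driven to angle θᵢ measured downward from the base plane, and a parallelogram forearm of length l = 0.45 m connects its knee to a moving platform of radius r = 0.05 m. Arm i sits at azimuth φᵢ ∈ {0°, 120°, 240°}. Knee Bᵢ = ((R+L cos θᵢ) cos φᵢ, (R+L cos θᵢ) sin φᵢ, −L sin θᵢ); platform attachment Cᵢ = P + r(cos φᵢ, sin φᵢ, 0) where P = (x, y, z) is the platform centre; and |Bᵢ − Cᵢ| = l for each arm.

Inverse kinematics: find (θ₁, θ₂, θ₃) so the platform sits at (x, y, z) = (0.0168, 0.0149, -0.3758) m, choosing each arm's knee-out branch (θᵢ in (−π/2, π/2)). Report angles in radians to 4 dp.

rotate P by −φ1: (0.0168, 0.0149, -0.3758)
  A cos θ + B sin θ = C:  0.1732·cos θ + -0.3758·sin θ = 0.1053
  θ1 = atan2(B,A) + arccos(C/0.4138) = 0.1746
φ2=120.0° → target in arm frame (0.0045, -0.0220)
  A cos θ + B sin θ = C:  0.1855·cos θ + -0.3758·sin θ = 0.0819
  θ2 = atan2(B,A) + arccos(C/0.4191) = 0.2618
arm 3 (φ=240.0°): x'=-0.0213, y'=0.0071
  e−x'=0.2113;  (l²−L²−(e−x')²−y'²−z²)/2L = 0.0329
  γ=atan2(-0.3758,0.2113)=-1.0586;  ψ=arccos(0.0762)=1.4945;  θ3=γ+ψ≈0.4359

θ₁ = 0.1746, θ₂ = 0.2618, θ₃ = 0.4359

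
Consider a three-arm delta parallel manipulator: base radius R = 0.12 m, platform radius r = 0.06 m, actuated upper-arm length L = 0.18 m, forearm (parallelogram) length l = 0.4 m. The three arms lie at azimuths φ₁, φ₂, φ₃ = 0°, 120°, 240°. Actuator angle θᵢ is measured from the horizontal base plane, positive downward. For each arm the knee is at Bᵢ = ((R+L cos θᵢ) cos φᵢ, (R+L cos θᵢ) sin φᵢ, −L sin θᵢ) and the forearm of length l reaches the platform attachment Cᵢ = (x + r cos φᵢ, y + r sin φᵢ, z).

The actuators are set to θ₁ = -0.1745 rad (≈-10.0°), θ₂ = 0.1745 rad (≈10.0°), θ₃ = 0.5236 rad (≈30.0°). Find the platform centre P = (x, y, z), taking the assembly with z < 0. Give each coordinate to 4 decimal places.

arm 1 at φ=0.0°: (R−r)+L cos θ1 = 0.2373;  centre 1 = (0.2373, 0.0000, 0.0313)
arm 2 at φ=120.0°: (R−r)+L cos θ2 = 0.2373;  centre 2 = (-0.1186, 0.2055, -0.0313)
centre 3 = (0.2159·cos240.0°, 0.2159·sin240.0°, -0.0900) = (-0.1079, -0.1870, -0.0900)
subtract pairs → two planes through P
plane₁₂: -0.7118x+0.4110y+-0.1250z = 0.0000
det = 0.5499;  x = 0.0019+-0.2662z,  y = 0.0033+-0.1570z
into |P−centre ₁|² = l²: 1.0955z² + 0.0618z + -0.1036 = 0;  Δ = 0.4579;  z = -0.3370 or 0.2806 → z<0 root = -0.3370
x = 0.0916, y = 0.0562

(0.0916, 0.0562, -0.3370)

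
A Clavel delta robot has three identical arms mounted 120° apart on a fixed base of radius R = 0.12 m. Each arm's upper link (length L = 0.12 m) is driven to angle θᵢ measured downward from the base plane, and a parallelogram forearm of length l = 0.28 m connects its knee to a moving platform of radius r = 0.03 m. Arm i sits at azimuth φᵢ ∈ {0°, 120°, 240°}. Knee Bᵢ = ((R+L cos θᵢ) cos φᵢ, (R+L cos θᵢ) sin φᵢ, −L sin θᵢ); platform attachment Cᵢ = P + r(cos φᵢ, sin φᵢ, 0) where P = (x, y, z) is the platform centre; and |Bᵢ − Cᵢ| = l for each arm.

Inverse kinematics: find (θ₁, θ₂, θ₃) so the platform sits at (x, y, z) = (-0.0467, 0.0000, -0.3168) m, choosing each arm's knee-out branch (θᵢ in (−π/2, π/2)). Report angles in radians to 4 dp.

θ₁ = 1.1346, θ₂ = 0.7852, θ₃ = 0.7852

φ1=0.0° → target in arm frame (-0.0467, 0.0000)
  e−x'=0.1367;  (l²−L²−(e−x')²−y'²−z²)/2L = -0.2294
  θ1 = atan2(B,A) + arccos(C/0.3450) = 1.1346
arm 2 (φ=120.0°): x'=0.0233, y'=0.0404
  e−x'=0.0667;  (l²−L²−(e−x')²−y'²−z²)/2L = -0.1768
  γ=atan2(-0.3168,0.0667)=-1.3634;  ψ=arccos(-0.5462)=2.1487;  θ2=γ+ψ≈0.7852
rotate P by −φ3: (0.0234, -0.0404, -0.3168)
  e−x'=0.0666;  (l²−L²−(e−x')²−y'²−z²)/2L = -0.1768
  γ=atan2(-0.3168,0.0666)=-1.3634;  ψ=arccos(-0.5462)=2.1487;  θ3=γ+ψ≈0.7852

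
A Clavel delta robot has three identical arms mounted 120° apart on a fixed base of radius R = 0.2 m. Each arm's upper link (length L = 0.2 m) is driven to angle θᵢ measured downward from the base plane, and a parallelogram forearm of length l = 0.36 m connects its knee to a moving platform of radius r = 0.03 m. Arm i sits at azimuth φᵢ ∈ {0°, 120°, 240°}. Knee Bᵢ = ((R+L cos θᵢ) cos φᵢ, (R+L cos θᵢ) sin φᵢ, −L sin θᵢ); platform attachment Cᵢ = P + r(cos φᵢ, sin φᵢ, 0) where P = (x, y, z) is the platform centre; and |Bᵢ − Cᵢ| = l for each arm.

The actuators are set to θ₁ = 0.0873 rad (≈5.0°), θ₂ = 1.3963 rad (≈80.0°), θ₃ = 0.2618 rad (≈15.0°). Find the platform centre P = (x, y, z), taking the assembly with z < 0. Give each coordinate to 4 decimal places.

φ1=0.0°: virtual centre (0.3692, 0.0000, -0.0174), radius l
arm 2 at φ=120.0°: ρ2 = 0.2047;  centre 2 = (-0.1024, 0.1773, -0.1970)
arm 3 at φ=240.0°: ρ3 = 0.3632;  centre 3 = (-0.1816, -0.3145, -0.0518)
|centre ₂|²−|centre ₁|² = -0.0559;  |centre ₃|²−|centre ₁|² = -0.0021
[-0.9432 0.3546 -0.3590]·P = -0.0559;  [-1.1017 -0.6291 -0.0687]·P = -0.0021
det = 0.9840;  x = 0.0365+-0.2543z,  y = -0.0607+0.3362z
into |P−centre ₁|² = l²: 1.1777z² + 0.1633z + -0.0149 = 0;  Δ = 0.0969;  z = -0.2015 or 0.0628 → z<0 root = -0.2015
x = 0.0877, y = -0.1284

(0.0877, -0.1284, -0.2015)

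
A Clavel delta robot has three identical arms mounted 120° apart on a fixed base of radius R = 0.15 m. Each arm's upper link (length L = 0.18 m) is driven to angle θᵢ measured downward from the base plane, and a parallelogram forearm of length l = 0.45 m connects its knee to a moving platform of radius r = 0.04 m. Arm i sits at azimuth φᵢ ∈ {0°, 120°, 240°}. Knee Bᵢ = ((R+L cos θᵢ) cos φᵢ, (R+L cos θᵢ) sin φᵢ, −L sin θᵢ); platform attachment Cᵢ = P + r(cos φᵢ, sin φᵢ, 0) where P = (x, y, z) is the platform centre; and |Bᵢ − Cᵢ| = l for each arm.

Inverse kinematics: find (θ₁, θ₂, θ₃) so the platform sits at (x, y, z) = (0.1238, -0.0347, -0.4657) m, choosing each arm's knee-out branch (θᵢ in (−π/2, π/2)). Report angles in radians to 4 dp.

φ1=0.0° → target in arm frame (0.1238, -0.0347)
  A cos θ + B sin θ = C:  -0.0138·cos θ + -0.4657·sin θ = -0.1338
  θ1 = atan2(B,A) + arccos(C/0.4659) = 0.2617
rotate P by −φ2: (-0.0920, -0.0899, -0.4657)
  A=0.2020, B=-0.4657, C=(l²−L²−A²−y'²−z²)/(2L)=-0.2657
  γ=atan2(-0.4657,0.2020)=-1.1616;  ψ=arccos(-0.5234)=2.1216;  θ2=γ+ψ≈0.9600
arm 3 (φ=240.0°): x'=-0.0318, y'=0.1246
  e−x'=0.1418;  (l²−L²−(e−x')²−y'²−z²)/2L = -0.2289
  √(A²+B²)=0.4868;  θ3 = -1.2751+2.0604 ≈ 0.7852

θ₁ = 0.2617, θ₂ = 0.9600, θ₃ = 0.7852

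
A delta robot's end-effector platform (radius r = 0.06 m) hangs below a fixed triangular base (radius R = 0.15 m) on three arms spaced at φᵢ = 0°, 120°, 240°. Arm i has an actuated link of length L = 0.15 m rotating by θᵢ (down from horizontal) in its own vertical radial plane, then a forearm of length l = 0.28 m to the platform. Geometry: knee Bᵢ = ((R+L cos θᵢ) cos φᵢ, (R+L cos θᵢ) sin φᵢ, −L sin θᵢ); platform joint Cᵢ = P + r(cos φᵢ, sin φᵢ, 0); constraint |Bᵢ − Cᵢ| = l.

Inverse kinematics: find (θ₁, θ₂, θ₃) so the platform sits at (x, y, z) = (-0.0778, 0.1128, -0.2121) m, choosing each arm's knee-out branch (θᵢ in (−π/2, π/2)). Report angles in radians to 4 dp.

arm 1 (φ=0.0°): x'=-0.0778, y'=0.1128
  e−x'=0.1678;  (l²−L²−(e−x')²−y'²−z²)/2L = -0.0999
  θ1 = atan2(B,A) + arccos(C/0.2705) = 1.0476
φ2=120.0° → target in arm frame (0.1366, 0.0110)
  A cos θ + B sin θ = C:  -0.0466·cos θ + -0.2121·sin θ = 0.0287
  γ=atan2(-0.2121,-0.0466)=-1.7870;  ψ=arccos(0.1324)=1.4380;  θ2=γ+ψ≈-0.3490
rotate P by −φ3: (-0.0588, -0.1238, -0.2121)
  A cos θ + B sin θ = C:  0.1488·cos θ + -0.2121·sin θ = -0.0885
  θ3 = atan2(B,A) + arccos(C/0.2591) = 0.9603

θ₁ = 1.0476, θ₂ = -0.3490, θ₃ = 0.9603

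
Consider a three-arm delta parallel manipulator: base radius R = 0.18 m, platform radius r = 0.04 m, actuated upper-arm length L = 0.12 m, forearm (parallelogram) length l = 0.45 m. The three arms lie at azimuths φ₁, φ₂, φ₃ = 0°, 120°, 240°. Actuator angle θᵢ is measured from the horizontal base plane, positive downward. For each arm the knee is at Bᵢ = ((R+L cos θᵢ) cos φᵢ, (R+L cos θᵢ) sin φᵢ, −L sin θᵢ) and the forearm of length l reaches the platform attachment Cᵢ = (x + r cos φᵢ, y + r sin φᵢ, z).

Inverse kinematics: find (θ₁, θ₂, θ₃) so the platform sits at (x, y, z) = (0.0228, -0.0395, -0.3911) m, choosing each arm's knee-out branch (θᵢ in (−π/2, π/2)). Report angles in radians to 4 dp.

θ₁ = 0.0872, θ₂ = 0.4365, θ₃ = 0.0872

φ1=0.0° → target in arm frame (0.0228, -0.0395)
  A=0.1172, B=-0.3911, C=(l²−L²−A²−y'²−z²)/(2L)=0.0827
  γ=atan2(-0.3911,0.1172)=-1.2796;  ψ=arccos(0.2025)=1.3669;  θ1=γ+ψ≈0.0872
arm 2 (φ=120.0°): x'=-0.0456, y'=0.0000
  A cos θ + B sin θ = C:  0.1856·cos θ + -0.3911·sin θ = 0.0029
  θ2 = atan2(B,A) + arccos(C/0.4329) = 0.4365
arm 3 (φ=240.0°): x'=0.0228, y'=0.0395
  A=0.1172, B=-0.3911, C=(l²−L²−A²−y'²−z²)/(2L)=0.0827
  γ=atan2(-0.3911,0.1172)=-1.2797;  ψ=arccos(0.2025)=1.3668;  θ3=γ+ψ≈0.0872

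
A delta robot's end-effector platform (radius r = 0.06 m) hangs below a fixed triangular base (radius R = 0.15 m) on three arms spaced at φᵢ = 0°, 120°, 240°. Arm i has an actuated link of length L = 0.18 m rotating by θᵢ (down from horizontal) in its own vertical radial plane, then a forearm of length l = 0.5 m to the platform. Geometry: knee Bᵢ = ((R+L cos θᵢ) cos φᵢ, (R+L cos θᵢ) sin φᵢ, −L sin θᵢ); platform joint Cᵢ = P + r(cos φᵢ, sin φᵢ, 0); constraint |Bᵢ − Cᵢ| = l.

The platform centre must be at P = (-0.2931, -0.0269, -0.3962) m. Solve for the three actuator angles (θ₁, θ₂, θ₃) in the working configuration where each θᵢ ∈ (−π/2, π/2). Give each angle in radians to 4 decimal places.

θ₁ = 1.2217, θ₂ = -0.0004, θ₃ = -0.1746

φ1=0.0° → target in arm frame (-0.2931, -0.0269)
  e−x'=0.3831;  (l²−L²−(e−x')²−y'²−z²)/2L = -0.2413
  γ=atan2(-0.3962,0.3831)=-0.8022;  ψ=arccos(-0.4378)=2.0240;  θ1=γ+ψ≈1.2217
φ2=120.0° → target in arm frame (0.1233, 0.2673)
  e−x'=-0.0333;  (l²−L²−(e−x')²−y'²−z²)/2L = -0.0331
  γ=atan2(-0.3962,-0.0333)=-1.6545;  ψ=arccos(-0.0833)=1.6542;  θ2=γ+ψ≈-0.0004
arm 3 (φ=240.0°): x'=0.1698, y'=-0.2404
  A=-0.0798, B=-0.3962, C=(l²−L²−A²−y'²−z²)/(2L)=-0.0098
  γ=atan2(-0.3962,-0.0798)=-1.7697;  ψ=arccos(-0.0243)=1.5951;  θ3=γ+ψ≈-0.1746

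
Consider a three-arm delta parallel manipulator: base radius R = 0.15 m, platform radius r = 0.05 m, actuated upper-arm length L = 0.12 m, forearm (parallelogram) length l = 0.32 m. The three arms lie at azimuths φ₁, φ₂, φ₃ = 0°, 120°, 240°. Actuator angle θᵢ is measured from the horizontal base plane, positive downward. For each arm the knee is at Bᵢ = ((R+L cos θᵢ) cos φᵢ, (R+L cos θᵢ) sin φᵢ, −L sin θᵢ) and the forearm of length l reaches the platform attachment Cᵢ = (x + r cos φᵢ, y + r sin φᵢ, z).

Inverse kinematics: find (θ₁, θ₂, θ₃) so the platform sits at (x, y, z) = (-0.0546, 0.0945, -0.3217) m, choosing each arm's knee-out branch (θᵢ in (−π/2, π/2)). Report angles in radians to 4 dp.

θ₁ = 1.0473, θ₂ = 0.1746, θ₃ = 1.0471

rotate P by −φ1: (-0.0546, 0.0945, -0.3217)
  e−x'=0.1546;  (l²−L²−(e−x')²−y'²−z²)/2L = -0.2013
  θ1 = atan2(B,A) + arccos(C/0.3569) = 1.0473
arm 2 (φ=120.0°): x'=0.1091, y'=0.0000
  A cos θ + B sin θ = C:  -0.0091·cos θ + -0.3217·sin θ = -0.0649
  √(A²+B²)=0.3218;  θ2 = -1.5992+1.7738 ≈ 0.1746
rotate P by −φ3: (-0.0545, -0.0945, -0.3217)
  A cos θ + B sin θ = C:  0.1545·cos θ + -0.3217·sin θ = -0.2013
  θ3 = atan2(B,A) + arccos(C/0.3569) = 1.0471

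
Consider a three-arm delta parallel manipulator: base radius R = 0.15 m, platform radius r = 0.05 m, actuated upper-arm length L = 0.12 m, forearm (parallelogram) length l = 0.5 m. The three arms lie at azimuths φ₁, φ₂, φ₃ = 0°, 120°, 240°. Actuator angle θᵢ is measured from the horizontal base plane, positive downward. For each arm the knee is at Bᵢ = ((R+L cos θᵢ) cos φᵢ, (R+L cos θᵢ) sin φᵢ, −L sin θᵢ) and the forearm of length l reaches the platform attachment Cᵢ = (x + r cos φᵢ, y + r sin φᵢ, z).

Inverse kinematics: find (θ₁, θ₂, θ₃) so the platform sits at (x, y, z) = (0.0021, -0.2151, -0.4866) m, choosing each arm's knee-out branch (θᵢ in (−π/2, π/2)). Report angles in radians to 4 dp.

θ₁ = 0.6978, θ₂ = 1.3086, θ₃ = -0.0004

φ1=0.0° → target in arm frame (0.0021, -0.2151)
  A cos θ + B sin θ = C:  0.0979·cos θ + -0.4866·sin θ = -0.2376
  θ1 = atan2(B,A) + arccos(C/0.4964) = 0.6978
rotate P by −φ2: (-0.1873, 0.1057, -0.4866)
  A=0.2873, B=-0.4866, C=(l²−L²−A²−y'²−z²)/(2L)=-0.3955
  θ2 = atan2(B,A) + arccos(C/0.5651) = 1.3086
rotate P by −φ3: (0.1852, 0.1094, -0.4866)
  A cos θ + B sin θ = C:  -0.0852·cos θ + -0.4866·sin θ = -0.0850
  √(A²+B²)=0.4940;  θ3 = -1.7442+1.7438 ≈ -0.0004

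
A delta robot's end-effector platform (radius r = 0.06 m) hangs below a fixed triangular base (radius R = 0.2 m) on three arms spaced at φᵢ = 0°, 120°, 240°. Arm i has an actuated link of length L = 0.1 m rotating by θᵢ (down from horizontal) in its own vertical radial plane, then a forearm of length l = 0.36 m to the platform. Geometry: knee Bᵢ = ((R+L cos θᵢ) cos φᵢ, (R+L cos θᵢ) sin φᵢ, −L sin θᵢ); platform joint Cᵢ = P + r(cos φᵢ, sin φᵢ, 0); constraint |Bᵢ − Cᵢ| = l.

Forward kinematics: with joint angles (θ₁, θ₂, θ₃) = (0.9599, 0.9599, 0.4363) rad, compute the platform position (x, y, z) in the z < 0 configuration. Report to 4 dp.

arm 1 at φ=0.0°: e+L cos θ1 = 0.1974;  S1 = (0.1974, 0.0000, -0.0819)
φ2=120.0°: virtual centre (-0.0987, 0.1709, -0.0819), radius l
S3 = (0.2306·cos240.0°, 0.2306·sin240.0°, -0.0423) = (-0.1153, -0.1997, -0.0423)
eliminate P² terms by subtracting sphere 1 from 2 and 3
plane₁₂: -0.5921x+0.3418y+0.0000z = 0.0000
Cramer: x(z) = -0.0071+0.0602z;  y(z) = -0.0122+0.1043z
quadratic in z: (1.0145)z²+(0.1367)z+(-0.0809)=0, √Δ=0.5892 → z ∈ {-0.3577, 0.2230}; z = -0.3577 (taking z<0)
x = -0.0286, y = -0.0496

(-0.0286, -0.0496, -0.3577)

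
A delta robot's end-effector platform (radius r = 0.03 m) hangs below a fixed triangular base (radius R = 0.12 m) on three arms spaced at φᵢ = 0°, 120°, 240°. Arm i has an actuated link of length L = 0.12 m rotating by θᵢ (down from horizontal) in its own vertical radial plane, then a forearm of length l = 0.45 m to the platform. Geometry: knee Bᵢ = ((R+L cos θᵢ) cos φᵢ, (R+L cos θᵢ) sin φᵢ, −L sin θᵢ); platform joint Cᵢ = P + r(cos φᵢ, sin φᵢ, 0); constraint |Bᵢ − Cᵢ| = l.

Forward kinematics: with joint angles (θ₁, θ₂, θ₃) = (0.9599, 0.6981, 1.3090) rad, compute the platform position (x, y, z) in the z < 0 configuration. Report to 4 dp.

arm 1 at φ=0.0°: e+L cos θ1 = 0.1588;  centre 1 = (0.1588, 0.0000, -0.0983)
arm 2 at φ=120.0°: e+L cos θ2 = 0.1819;  centre 2 = (-0.0910, 0.1576, -0.0771)
arm 3 at φ=240.0°: e+L cos θ3 = 0.1211;  centre 3 = (-0.0605, -0.1048, -0.1159)
subtract pairs → two planes through P
plane₁₂: -0.4996x+0.3151y+0.0423z = 0.0042
Cramer: x(z) = 0.0052-0.0092z;  y(z) = 0.0215-0.1489z
quadratic in z: (1.0222)z²+(0.1930)z+(-0.1688)=0, √Δ=0.8529 → z ∈ {-0.5116, 0.3228}; z = -0.5116 (taking z<0)
x = 0.0099, y = 0.0976

(0.0099, 0.0976, -0.5116)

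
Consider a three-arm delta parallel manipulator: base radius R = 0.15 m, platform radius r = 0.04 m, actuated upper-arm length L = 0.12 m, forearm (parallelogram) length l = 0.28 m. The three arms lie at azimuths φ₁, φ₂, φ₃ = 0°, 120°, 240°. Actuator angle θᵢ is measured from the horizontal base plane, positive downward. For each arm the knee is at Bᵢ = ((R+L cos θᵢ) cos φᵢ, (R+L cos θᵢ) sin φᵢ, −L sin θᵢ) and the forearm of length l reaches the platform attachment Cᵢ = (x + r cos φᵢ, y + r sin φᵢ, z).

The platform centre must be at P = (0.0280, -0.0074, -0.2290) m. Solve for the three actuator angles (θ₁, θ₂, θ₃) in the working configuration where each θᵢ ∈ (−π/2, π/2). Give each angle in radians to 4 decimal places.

θ₁ = 0.2619, θ₂ = 0.6106, θ₃ = 0.5238

arm 1 (φ=0.0°): x'=0.0280, y'=-0.0074
  A=0.0820, B=-0.2290, C=(l²−L²−A²−y'²−z²)/(2L)=0.0199
  θ1 = atan2(B,A) + arccos(C/0.2432) = 0.2619
φ2=120.0° → target in arm frame (-0.0204, -0.0205)
  e−x'=0.1304;  (l²−L²−(e−x')²−y'²−z²)/2L = -0.0245
  √(A²+B²)=0.2635;  θ2 = -1.0531+1.6637 ≈ 0.6106
arm 3 (φ=240.0°): x'=-0.0076, y'=0.0279
  e−x'=0.1176;  (l²−L²−(e−x')²−y'²−z²)/2L = -0.0127
  γ=atan2(-0.2290,0.1176)=-1.0964;  ψ=arccos(-0.0494)=1.6202;  θ3=γ+ψ≈0.5238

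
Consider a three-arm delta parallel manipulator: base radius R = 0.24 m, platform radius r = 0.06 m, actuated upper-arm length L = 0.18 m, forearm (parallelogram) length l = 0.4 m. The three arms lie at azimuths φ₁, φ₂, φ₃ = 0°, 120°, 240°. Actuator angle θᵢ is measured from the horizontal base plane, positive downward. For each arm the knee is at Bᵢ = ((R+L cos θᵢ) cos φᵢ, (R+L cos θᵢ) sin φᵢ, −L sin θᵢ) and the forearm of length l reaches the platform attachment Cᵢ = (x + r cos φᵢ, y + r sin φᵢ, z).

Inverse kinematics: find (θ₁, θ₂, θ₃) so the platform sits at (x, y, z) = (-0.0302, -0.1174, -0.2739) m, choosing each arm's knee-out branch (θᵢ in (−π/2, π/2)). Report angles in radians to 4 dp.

φ1=0.0° → target in arm frame (-0.0302, -0.1174)
  A cos θ + B sin θ = C:  0.2102·cos θ + -0.2739·sin θ = -0.0150
  θ1 = atan2(B,A) + arccos(C/0.3453) = 0.6979
arm 2 (φ=120.0°): x'=-0.0866, y'=0.0849
  e−x'=0.2666;  (l²−L²−(e−x')²−y'²−z²)/2L = -0.0713
  γ=atan2(-0.2739,0.2666)=-0.7990;  ψ=arccos(-0.1866)=1.7585;  θ2=γ+ψ≈0.9596
rotate P by −φ3: (0.1168, 0.0325, -0.2739)
  A=0.0632, B=-0.2739, C=(l²−L²−A²−y'²−z²)/(2L)=0.1320
  γ=atan2(-0.2739,0.0632)=-1.3439;  ψ=arccos(0.4696)=1.0820;  θ3=γ+ψ≈-0.2620

θ₁ = 0.6979, θ₂ = 0.9596, θ₃ = -0.2620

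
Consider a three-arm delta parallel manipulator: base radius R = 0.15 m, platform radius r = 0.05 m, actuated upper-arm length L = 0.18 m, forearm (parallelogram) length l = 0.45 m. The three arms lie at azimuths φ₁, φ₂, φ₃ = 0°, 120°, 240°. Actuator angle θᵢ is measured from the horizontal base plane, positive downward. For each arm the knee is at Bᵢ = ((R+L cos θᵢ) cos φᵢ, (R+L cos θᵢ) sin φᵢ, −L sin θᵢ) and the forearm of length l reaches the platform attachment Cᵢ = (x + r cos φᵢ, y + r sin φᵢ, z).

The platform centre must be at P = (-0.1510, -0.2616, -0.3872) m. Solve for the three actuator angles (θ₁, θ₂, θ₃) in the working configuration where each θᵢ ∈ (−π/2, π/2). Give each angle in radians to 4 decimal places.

rotate P by −φ1: (-0.1510, -0.2616, -0.3872)
  e−x'=0.2510;  (l²−L²−(e−x')²−y'²−z²)/2L = -0.3091
  γ=atan2(-0.3872,0.2510)=-0.9957;  ψ=arccos(-0.6698)=2.3047;  θ1=γ+ψ≈1.3090
φ2=120.0° → target in arm frame (-0.1511, 0.2616)
  e−x'=0.2511;  (l²−L²−(e−x')²−y'²−z²)/2L = -0.3091
  √(A²+B²)=0.4615;  θ2 = -0.9956+2.3047 ≈ 1.3092
rotate P by −φ3: (0.3021, 0.0000, -0.3872)
  e−x'=-0.2021;  (l²−L²−(e−x')²−y'²−z²)/2L = -0.0574
  √(A²+B²)=0.4367;  θ3 = -2.0518+1.7025 ≈ -0.3492

θ₁ = 1.3090, θ₂ = 1.3092, θ₃ = -0.3492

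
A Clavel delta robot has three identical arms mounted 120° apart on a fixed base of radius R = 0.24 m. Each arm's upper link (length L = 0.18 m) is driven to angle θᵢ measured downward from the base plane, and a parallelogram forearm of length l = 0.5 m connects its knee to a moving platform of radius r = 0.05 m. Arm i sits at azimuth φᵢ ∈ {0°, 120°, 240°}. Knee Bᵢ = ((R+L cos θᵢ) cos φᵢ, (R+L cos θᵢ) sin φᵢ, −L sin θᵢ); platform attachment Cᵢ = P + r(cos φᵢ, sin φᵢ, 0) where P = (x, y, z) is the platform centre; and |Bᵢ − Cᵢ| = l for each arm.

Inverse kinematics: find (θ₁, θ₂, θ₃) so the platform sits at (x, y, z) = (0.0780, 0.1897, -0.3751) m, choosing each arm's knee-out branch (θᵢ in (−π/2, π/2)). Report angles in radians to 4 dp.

φ1=0.0° → target in arm frame (0.0780, 0.1897)
  A cos θ + B sin θ = C:  0.1120·cos θ + -0.3751·sin θ = 0.0788
  θ1 = atan2(B,A) + arccos(C/0.3915) = 0.0875
rotate P by −φ2: (0.1253, -0.1624, -0.3751)
  A cos θ + B sin θ = C:  0.0647·cos θ + -0.3751·sin θ = 0.1287
  γ=atan2(-0.3751,0.0647)=-1.4000;  ψ=arccos(0.3382)=1.2258;  θ2=γ+ψ≈-0.1741
arm 3 (φ=240.0°): x'=-0.2033, y'=-0.0273
  A cos θ + B sin θ = C:  0.3933·cos θ + -0.3751·sin θ = -0.2181
  γ=atan2(-0.3751,0.3933)=-0.7617;  ψ=arccos(-0.4013)=1.9837;  θ3=γ+ψ≈1.2220

θ₁ = 0.0875, θ₂ = -0.1741, θ₃ = 1.2220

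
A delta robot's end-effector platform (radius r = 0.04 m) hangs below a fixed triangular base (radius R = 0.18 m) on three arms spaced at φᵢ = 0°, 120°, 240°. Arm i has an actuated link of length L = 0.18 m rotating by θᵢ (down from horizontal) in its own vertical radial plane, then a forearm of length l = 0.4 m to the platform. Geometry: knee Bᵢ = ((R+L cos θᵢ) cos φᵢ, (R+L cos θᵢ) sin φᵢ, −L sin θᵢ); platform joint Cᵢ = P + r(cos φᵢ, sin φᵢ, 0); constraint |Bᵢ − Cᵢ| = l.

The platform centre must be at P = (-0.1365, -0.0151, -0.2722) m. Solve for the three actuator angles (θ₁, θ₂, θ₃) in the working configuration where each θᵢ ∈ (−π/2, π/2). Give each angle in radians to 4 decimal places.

θ₁ = 0.9599, θ₂ = 0.0004, θ₃ = -0.1745

rotate P by −φ1: (-0.1365, -0.0151, -0.2722)
  e−x'=0.2765;  (l²−L²−(e−x')²−y'²−z²)/2L = -0.0644
  √(A²+B²)=0.3880;  θ1 = -0.7776+1.7375 ≈ 0.9599
rotate P by −φ2: (0.0552, 0.1258, -0.2722)
  A cos θ + B sin θ = C:  0.0848·cos θ + -0.2722·sin θ = 0.0847
  √(A²+B²)=0.2851;  θ2 = -1.2687+1.2691 ≈ 0.0004
arm 3 (φ=240.0°): x'=0.0813, y'=-0.1107
  A=0.0587, B=-0.2722, C=(l²−L²−A²−y'²−z²)/(2L)=0.1051
  θ3 = atan2(B,A) + arccos(C/0.2785) = -0.1745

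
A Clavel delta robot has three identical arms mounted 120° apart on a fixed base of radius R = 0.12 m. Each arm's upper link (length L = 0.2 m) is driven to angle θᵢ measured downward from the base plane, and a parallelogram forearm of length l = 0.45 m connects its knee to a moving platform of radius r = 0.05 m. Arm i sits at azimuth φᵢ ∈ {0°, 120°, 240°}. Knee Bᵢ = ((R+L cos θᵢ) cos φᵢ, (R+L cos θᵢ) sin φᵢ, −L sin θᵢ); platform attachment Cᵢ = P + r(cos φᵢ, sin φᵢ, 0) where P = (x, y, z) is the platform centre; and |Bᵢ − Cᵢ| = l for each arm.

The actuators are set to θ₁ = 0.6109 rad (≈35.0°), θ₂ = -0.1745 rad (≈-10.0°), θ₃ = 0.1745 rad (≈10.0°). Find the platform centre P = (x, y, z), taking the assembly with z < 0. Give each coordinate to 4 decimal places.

(-0.1250, 0.0571, -0.3801)

φ1=0.0°: virtual centre (0.2338, 0.0000, -0.1147), radius l
arm 2 at φ=120.0°: (R−r)+L cos θ2 = 0.2670;  centre 2 = (-0.1335, 0.2312, 0.0347)
φ3=240.0°: virtual centre (-0.1335, -0.2312, -0.0347), radius l
eliminate P² terms by subtracting sphere 1 from 2 and 3
plane₁₂: -0.7346x+0.4624y+0.2989z = 0.0046
det = 0.6794;  x = -0.0063+0.3123z,  y = 0.0000+-0.1502z
quadratic in z: (1.1201)z²+(0.0794)z+(-0.1317)=0, √Δ=0.7722 → z ∈ {-0.3801, 0.3092}; z = -0.3801 (taking z<0)
x = -0.1250, y = 0.0571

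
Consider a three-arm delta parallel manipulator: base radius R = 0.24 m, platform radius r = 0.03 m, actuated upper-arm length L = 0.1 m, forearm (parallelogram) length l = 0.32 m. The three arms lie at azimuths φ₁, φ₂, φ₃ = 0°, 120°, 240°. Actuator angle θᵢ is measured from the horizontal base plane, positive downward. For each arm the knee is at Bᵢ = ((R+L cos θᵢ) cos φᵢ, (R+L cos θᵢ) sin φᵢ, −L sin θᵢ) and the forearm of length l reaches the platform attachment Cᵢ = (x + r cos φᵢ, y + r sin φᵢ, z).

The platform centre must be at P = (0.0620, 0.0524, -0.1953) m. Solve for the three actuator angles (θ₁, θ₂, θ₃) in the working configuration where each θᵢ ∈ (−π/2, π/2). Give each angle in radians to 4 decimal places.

rotate P by −φ1: (0.0620, 0.0524, -0.1953)
  e−x'=0.1480;  (l²−L²−(e−x')²−y'²−z²)/2L = 0.1480
  γ=atan2(-0.1953,0.1480)=-0.9223;  ψ=arccos(0.6041)=0.9221;  θ1=γ+ψ≈-0.0002
arm 2 (φ=120.0°): x'=0.0144, y'=-0.0799
  A cos θ + B sin θ = C:  0.1956·cos θ + -0.1953·sin θ = 0.0480
  √(A²+B²)=0.2764;  θ2 = -0.7846+1.3961 ≈ 0.6115
φ3=240.0° → target in arm frame (-0.0764, 0.0275)
  A cos θ + B sin θ = C:  0.2864·cos θ + -0.1953·sin θ = -0.1426
  γ=atan2(-0.1953,0.2864)=-0.5985;  ψ=arccos(-0.4113)=1.9946;  θ3=γ+ψ≈1.3961

θ₁ = -0.0002, θ₂ = 0.6115, θ₃ = 1.3961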